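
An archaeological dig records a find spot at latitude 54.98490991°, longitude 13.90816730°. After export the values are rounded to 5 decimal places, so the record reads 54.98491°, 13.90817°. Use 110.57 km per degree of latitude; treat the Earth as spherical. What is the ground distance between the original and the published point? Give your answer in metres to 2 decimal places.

Δlat = 54.98490991 − 54.98491 = -0.00000009°; Δlon = 13.90816730 − 13.90817 = -0.00000270°.
North–south shift: -0.00000009 × 110570 = -0.0099513 m.
East–west at this latitude: -0.00000270° × 110570 × cos 54.9849° ≈ -0.00000270 × 63444.2 = -0.171299 m.
Hypotenuse of the two orthogonal shifts: √(0.0099513² + 0.171299²) = 0.171588 m.

0.17 metres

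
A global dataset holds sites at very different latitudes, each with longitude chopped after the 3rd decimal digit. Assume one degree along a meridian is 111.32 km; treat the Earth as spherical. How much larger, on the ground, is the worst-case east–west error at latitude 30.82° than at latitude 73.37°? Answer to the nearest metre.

Truncating at 3 decimal places can drop up to a full unit in the last place, so the longitude may be off by as much as 0.001°.
At 30.82°: 0.001° × 111320 × cos 30.82° = 0.001 × 111320 × 0.8588 ≈ 95.6 m.
At 73.37°: 0.001° × 111320 × cos 73.37° = 0.001 × 111320 × 0.2862 ≈ 31.859 m.
Difference: 95.6 − 31.859 = 63.741 m.

64 metres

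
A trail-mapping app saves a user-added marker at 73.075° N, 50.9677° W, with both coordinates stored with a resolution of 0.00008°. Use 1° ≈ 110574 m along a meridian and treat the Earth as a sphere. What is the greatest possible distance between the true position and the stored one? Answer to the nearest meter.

With a 0.00008° grid the true value lies within half a step, ±0.00008°/2 = ±4e-05°, of the stored one.
N–S: 4e-05° × 110574 m/° = 4.42296 m.
E–W at 73.075°: 4e-05° × 110574 × cos 73.075° = 4e-05 × 110574 × 0.2911 ≈ 1.28761 m.
The two errors are perpendicular, so the maximum displacement is √(4.42296² + 1.28761²) ≈ 4.60657 m.

5 meters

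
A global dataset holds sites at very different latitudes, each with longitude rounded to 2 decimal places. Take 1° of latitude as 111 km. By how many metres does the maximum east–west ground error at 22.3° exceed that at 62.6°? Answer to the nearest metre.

Rounding to 2 decimal places leaves the longitude within ±0.005° of the true value.
Error at 22.3° = 0.005° × 111000 × cos 22.3° ≈ 555 × 0.9252 = 513.49 m.
At 62.6°: 0.005° × 111000 × cos 62.6° = 0.005 × 111000 × 0.4602 ≈ 255.41 m.
Difference: 513.49 − 255.41 = 258.08 m.

258 metres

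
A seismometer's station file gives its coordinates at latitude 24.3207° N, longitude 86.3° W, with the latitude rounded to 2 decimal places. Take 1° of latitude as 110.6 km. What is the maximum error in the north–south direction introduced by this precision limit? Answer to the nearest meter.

553 meters

Rounding to 2 decimal places leaves the latitude within ±0.005° of the true value.
North–south distance: 0.005° × 110600 m/° = 553 m.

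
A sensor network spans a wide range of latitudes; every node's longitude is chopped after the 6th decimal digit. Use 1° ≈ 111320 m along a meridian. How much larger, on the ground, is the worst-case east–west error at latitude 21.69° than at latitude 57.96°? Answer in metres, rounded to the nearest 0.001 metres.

0.044 metres

Truncating at 6 decimal places can drop up to a full unit in the last place, so the longitude may be off by as much as 1e-06°.
Error at 21.69° = 1e-06° × 111320 × cos 21.69° ≈ 0.11132 × 0.9292 = 0.10344 m.
At 57.96°: 1e-06° × 111320 × cos 57.96° = 1e-06 × 111320 × 0.5305 ≈ 0.059057 m.
Difference: 0.10344 − 0.059057 = 0.044382 m.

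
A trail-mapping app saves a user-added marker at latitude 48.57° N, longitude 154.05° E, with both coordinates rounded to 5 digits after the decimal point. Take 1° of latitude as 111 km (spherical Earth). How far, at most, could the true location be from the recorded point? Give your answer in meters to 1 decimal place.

Rounding to 5 decimal places leaves each coordinate within ±5e-06° of the true value.
North–south component: 5e-06° × 111000 = 0.555 m.
E–W at 48.57°: 5e-06° × 111000 × cos 48.57° = 5e-06 × 111000 × 0.6617 ≈ 0.367246 m.
Combining orthogonally: (0.555² + 0.367246²)^½ ≈ 0.665503 m.

0.7 meters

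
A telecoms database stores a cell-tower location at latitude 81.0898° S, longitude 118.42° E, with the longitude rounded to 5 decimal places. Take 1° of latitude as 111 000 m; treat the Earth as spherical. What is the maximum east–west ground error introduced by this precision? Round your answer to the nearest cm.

9 cm

Rounding to 5 decimal places leaves the longitude within ±5e-06° of the true value.
One degree of longitude at 81.0898° is 111000 × cos 81.0898° ≈ 111000 × 0.1549 = 17192.4 m.
East–west error: 5e-06° × 17192.4 m/° ≈ 0.0859619 m.
That is 0.0859619 m = 8.5962 cm.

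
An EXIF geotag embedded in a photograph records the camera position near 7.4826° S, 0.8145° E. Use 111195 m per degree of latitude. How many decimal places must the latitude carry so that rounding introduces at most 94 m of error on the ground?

3 decimal places

One degree of latitude covers 111195 m.
Rounding to N decimal places gives at most 0.5 × 10⁻ᴺ degrees of error, i.e. 0.5 × 10⁻ᴺ × 111195 m.
Setting 55597.5 × 10⁻ᴺ ≤ 94 gives 10ᴺ ≥ 591.5, i.e. N ≥ 2.77.
So 3 decimal places suffice (55.6 m); 2 would allow up to 556 m.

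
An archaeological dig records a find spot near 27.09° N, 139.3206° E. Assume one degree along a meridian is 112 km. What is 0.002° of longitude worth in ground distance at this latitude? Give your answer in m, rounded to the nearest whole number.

199 m

One degree of longitude here spans 112000 × cos 27.09° = 112000 × 0.8903 ≈ 99712.7 m; 0.002° of that is 199.425 m.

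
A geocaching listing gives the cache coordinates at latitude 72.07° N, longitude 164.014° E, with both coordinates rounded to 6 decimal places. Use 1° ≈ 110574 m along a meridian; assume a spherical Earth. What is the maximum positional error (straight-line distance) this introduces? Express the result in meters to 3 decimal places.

0.058 meters

Rounding to 6 decimal places leaves each coordinate within ±5e-07° of the true value.
North–south component: 5e-07° × 110574 = 0.055287 m.
E–W at 72.07°: 5e-07° × 110574 × cos 72.07° = 5e-07 × 110574 × 0.3079 ≈ 0.0170204 m.
The two errors are perpendicular, so the maximum displacement is √(0.055287² + 0.0170204²) ≈ 0.0578476 m.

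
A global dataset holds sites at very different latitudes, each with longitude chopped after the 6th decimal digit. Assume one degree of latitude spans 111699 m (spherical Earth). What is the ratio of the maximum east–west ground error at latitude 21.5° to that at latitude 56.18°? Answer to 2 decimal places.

Truncating at 6 decimal places can drop up to a full unit in the last place, so the longitude may be off by as much as 1e-06°.
Error at 21.5° = 1e-06° × 111699 × cos 21.5° ≈ 0.1117 × 0.9304 = 0.10393 m.
At 56.18°: 1e-06° × 111699 × cos 56.18° = 1e-06 × 111699 × 0.5566 ≈ 0.06217 m.
Ratio: 0.10393 / 0.06217 = cos 21.5° / cos 56.18° ≈ 1.6717.

1.67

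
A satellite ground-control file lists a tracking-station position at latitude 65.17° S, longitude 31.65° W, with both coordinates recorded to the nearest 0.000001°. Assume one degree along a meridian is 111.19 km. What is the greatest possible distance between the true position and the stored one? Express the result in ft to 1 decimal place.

Rounding to 6 decimal places leaves each coordinate within ±5e-07° of the true value.
Latitude error → 5e-07 × 111190 = 0.055595 m along the meridian.
East–west component at 65.17°: 5e-07° × 111190 × cos 65.17° ≈ 5e-07 × 46691.7 ≈ 0.0233459 m.
Worst case both components are at the extreme and orthogonal: √(0.055595² + 0.0233459²) ≈ 0.0602979 m.
In feet: 0.0602979 m ÷ 0.3048 ≈ 0.19783 ft.

0.2 ft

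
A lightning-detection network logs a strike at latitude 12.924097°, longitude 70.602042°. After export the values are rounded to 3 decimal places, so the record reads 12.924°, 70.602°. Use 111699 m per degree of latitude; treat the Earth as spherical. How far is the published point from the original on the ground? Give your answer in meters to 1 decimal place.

Δlat = 12.924097 − 12.924 = +0.000097°; Δlon = 70.602042 − 70.602 = +0.000042°.
N–S: 0.000097° × 111699 m/° = 10.8348 m.
East–west at this latitude: 0.000042° × 111699 × cos 12.924° ≈ 0.000042 × 108869 = 4.57251 m.
Distance: √(10.8348² + 4.57251²) ≈ 11.7601 m.

11.8 meters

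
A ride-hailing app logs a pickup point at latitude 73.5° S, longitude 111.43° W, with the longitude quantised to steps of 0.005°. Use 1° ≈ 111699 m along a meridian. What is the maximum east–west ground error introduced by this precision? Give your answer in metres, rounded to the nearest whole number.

With a 0.005° grid the true value lies within half a step, ±0.005°/2 = ±0.0025°, of the stored one.
One degree of longitude at 73.5° is 111699 × cos 73.5° ≈ 111699 × 0.2840 = 31724.2 m.
East–west error: 0.0025° × 31724.2 m/° ≈ 79.3106 m.

79 metres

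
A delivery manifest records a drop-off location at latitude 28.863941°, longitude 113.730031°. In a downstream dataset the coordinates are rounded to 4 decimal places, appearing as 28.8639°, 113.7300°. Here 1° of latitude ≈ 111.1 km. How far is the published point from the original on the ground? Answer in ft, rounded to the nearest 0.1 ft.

17.9 ft

Δlat = 28.863941 − 28.8639 = +0.000041°; Δlon = 113.730031 − 113.7300 = +0.000031°.
N–S: 0.000041° × 111100 m/° = 4.5551 m.
E–W at 28.8639°: 0.000031° × 111100 × cos 28.8639° = 0.000031 × 111100 × 0.8758 ≈ 3.01624 m.
Hypotenuse of the two orthogonal shifts: √(4.5551² + 3.01624²) = 5.46321 m.
In feet: 5.46321 m ÷ 0.3048 ≈ 17.924 ft.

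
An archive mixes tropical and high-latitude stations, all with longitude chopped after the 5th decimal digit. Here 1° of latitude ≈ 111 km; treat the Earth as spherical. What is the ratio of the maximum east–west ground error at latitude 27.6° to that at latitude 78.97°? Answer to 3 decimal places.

Truncating at 5 decimal places can drop up to a full unit in the last place, so the longitude may be off by as much as 1e-05°.
At 27.6°: 1e-05° × 111000 × cos 27.6° = 1e-05 × 111000 × 0.8862 ≈ 0.98369 m.
Error at 78.97° = 1e-05° × 111000 × cos 78.97° ≈ 1.11 × 0.1913 = 0.21237 m.
Ratio: 0.98369 / 0.21237 = cos 27.6° / cos 78.97° ≈ 4.6320.

4.632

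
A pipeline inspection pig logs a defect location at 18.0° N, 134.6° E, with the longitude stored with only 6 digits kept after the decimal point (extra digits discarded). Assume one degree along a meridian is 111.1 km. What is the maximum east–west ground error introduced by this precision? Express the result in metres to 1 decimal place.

Truncating at 6 decimal places can drop up to a full unit in the last place, so the longitude may be off by as much as 1e-06°.
Parallels shrink by cos φ, so at 18° a degree of longitude is 111100 × 0.9511 ≈ 105662 m.
So at most 1e-06° × 105662 ≈ 0.105662 m east–west.

0.1 metres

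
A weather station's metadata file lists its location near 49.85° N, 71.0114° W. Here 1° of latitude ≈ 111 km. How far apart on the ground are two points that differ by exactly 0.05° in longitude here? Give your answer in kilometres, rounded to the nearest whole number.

4 kilometres

One degree of longitude here spans 111000 × cos 49.85° = 111000 × 0.6448 ≈ 71571.8 m; 0.05° of that is 3578.59 m.
That is 3578.59 m = 3.5786 km.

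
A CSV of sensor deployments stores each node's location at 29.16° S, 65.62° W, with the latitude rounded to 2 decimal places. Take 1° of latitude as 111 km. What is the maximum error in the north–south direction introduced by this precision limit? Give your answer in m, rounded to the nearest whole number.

Rounding to 2 decimal places leaves the latitude within ±0.005° of the true value.
So the N–S error is at most 0.005 × 111000 = 555 m.

555 m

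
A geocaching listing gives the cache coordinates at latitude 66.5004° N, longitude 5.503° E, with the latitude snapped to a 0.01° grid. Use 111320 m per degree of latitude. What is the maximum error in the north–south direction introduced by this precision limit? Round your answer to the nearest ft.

1826 ft

With a 0.01° grid the true value lies within half a step, ±0.01°/2 = ±0.005°, of the stored one.
Along the meridian that is 0.005° × 111320 m/° = 556.6 m.
Converting: 556.6 m × 3.2808 ft/m ≈ 1826.1 ft.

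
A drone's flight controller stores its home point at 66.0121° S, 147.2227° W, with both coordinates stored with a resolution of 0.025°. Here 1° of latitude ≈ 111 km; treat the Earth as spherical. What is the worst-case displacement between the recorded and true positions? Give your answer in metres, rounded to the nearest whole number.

1498 metres

With a 0.025° grid the true value lies within half a step, ±0.025°/2 = ±0.0125°, of the stored one.
Latitude error → 0.0125 × 111000 = 1387.5 m along the meridian.
E–W at 66.0121°: 0.0125° × 111000 × cos 66.0121° = 0.0125 × 111000 × 0.4065 ≈ 564.079 m.
The two errors are perpendicular, so the maximum displacement is √(1387.5² + 564.079²) ≈ 1497.78 m.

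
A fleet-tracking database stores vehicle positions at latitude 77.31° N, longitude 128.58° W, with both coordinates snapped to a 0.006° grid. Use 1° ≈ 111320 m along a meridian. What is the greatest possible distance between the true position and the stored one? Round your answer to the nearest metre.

With a 0.006° grid the true value lies within half a step, ±0.006°/2 = ±0.003°, of the stored one.
Latitude error → 0.003 × 111320 = 333.96 m along the meridian.
East–west component at 77.31°: 0.003° × 111320 × cos 77.31° ≈ 0.003 × 24454.3 ≈ 73.363 m.
The two errors are perpendicular, so the maximum displacement is √(333.96² + 73.363²) ≈ 341.923 m.

342 metres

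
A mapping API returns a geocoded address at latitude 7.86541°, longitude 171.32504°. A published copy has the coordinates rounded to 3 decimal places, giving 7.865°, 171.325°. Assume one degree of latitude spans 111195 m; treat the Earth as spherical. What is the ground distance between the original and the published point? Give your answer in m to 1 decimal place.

Δlat = 7.86541 − 7.865 = +0.00041°; Δlon = 171.32504 − 171.325 = +0.00004°.
N–S: 0.00041° × 111195 m/° = 45.5899 m.
East–west at this latitude: 0.00004° × 111195 × cos 7.865° ≈ 0.00004 × 110149 = 4.40596 m.
Distance: √(45.5899² + 4.40596²) ≈ 45.8024 m.

45.8 m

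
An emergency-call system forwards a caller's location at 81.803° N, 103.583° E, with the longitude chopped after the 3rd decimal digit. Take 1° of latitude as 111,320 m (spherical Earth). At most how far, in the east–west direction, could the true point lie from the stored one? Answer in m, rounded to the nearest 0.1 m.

15.9 m

Truncating at 3 decimal places can drop up to a full unit in the last place, so the longitude may be off by as much as 0.001°.
At latitude 81.803° a degree of longitude spans 111320 m × cos 81.803° = 111320 × 0.1426 ≈ 15871.7 m.
East–west error: 0.001° × 15871.7 m/° ≈ 15.8717 m.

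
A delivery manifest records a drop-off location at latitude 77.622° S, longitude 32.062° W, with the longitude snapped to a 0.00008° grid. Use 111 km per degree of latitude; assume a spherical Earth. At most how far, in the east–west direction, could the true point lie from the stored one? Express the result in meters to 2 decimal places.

With a 0.00008° grid the true value lies within half a step, ±0.00008°/2 = ±4e-05°, of the stored one.
One degree of longitude at 77.622° is 111000 × cos 77.622° ≈ 111000 × 0.2144 = 23794 m.
Maximum E–W displacement: 4e-05 × 23794 = 0.95176 m.

0.95 meters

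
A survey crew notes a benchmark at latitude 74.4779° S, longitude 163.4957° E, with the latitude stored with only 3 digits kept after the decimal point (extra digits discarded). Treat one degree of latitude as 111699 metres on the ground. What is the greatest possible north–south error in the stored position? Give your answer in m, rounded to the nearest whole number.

112 m

Truncating at 3 decimal places can drop up to a full unit in the last place, so the latitude may be off by as much as 0.001°.
Along the meridian that is 0.001° × 111699 m/° = 111.699 m.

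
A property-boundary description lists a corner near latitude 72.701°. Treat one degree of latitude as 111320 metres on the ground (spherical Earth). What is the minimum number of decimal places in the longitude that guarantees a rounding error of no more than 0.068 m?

At 72.701° one degree of longitude covers 111320 × cos 72.701° ≈ 111320 × 0.2974 ≈ 33101.9 m.
With N decimal places the half-ulp bound is 0.5·10⁻ᴺ°, or 0.5·10⁻ᴺ × 33101.9 m on the ground.
Need 0.5 × 33101.9 × 10⁻ᴺ ≤ 0.068 → 10⁻ᴺ ≤ 4.109e-06, so N ≥ 5.39.
So 6 decimal places suffice (0.0166 m); 5 would allow up to 0.166 m.

6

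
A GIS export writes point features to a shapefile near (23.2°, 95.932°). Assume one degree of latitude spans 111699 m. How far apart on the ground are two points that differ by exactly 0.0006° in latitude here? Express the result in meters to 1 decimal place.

0.0006° × 111699 m/° = 67.0194 m.

67.0 meters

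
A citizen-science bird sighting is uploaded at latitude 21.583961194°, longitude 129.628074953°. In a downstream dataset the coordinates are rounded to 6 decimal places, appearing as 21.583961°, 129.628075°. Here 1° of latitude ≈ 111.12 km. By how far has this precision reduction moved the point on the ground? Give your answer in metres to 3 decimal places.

0.022 metres

The latitude changed by +0.000000194° and the longitude by -0.000000047°.
N–S: 0.000000194° × 111120 m/° = 0.0215573 m.
E–W at 21.584°: -0.000000047° × 111120 × cos 21.584° = -0.000000047 × 111120 × 0.9299 ≈ -0.00485642 m.
Hypotenuse of the two orthogonal shifts: √(0.0215573² + 0.00485642²) = 0.0220975 m.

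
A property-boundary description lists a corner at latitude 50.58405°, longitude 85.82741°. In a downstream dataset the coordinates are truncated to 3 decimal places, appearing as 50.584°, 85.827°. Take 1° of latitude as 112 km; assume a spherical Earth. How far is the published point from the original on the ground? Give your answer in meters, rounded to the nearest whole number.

30 meters

The latitude changed by +0.00005° and the longitude by +0.00041°.
N–S: 0.00005° × 112000 m/° = 5.6 m.
E–W at 50.584°: 0.00041° × 112000 × cos 50.584° = 0.00041 × 112000 × 0.6349 ≈ 29.1567 m.
Hypotenuse of the two orthogonal shifts: √(5.6² + 29.1567²) = 29.6896 m.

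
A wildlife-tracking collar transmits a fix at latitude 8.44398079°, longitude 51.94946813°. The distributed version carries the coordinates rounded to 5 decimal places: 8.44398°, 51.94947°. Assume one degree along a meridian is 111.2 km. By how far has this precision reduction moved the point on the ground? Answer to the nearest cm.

22 cm

The latitude changed by +0.00000079° and the longitude by -0.00000187°.
North–south shift: 0.00000079 × 111200 = 0.087848 m.
East–west at this latitude: -0.00000187° × 111200 × cos 8.44398° ≈ -0.00000187 × 109995 = -0.20569 m.
Combined displacement = (0.087848² + 0.20569²)^½ ≈ 0.223664 m.
That is 0.223664 m = 22.366 cm.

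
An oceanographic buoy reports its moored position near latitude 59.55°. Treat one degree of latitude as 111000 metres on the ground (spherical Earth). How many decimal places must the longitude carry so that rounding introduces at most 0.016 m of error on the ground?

At 59.55° one degree of longitude covers 111000 × cos 59.55° ≈ 111000 × 0.5068 ≈ 56253.3 m.
With N decimal places the half-ulp bound is 0.5·10⁻ᴺ°, or 0.5·10⁻ᴺ × 56253.3 m on the ground.
Setting 28126.6 × 10⁻ᴺ ≤ 0.016 gives 10ᴺ ≥ 1.758e+06, i.e. N ≥ 6.24.
N = 6 would give 0.0281 m (too coarse); N = 7 gives 0.00281 m ≤ 0.016 m.

7 decimal places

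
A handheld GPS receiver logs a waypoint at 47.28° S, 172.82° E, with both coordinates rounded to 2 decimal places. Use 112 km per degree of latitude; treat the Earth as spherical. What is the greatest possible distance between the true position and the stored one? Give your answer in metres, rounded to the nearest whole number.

677 metres

Rounding to 2 decimal places leaves each coordinate within ±0.005° of the true value.
Latitude error → 0.005 × 112000 = 560 m along the meridian.
E–W at 47.28°: 0.005° × 112000 × cos 47.28° = 0.005 × 112000 × 0.6784 ≈ 379.913 m.
Combining orthogonally: (560² + 379.913²)^½ ≈ 676.708 m.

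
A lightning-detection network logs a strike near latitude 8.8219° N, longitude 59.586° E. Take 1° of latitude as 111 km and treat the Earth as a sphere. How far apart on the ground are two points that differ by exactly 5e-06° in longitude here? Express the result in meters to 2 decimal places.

0.55 meters

5e-06° of longitude at 8.8219° is 5e-06 × 111000 × cos 8.8219° ≈ 5e-06 × 109687 = 0.548434 m.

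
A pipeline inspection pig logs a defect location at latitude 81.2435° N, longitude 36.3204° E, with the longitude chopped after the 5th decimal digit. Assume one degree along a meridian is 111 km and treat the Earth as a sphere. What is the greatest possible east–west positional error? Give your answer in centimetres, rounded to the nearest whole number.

17 centimetres

Truncating at 5 decimal places can drop up to a full unit in the last place, so the longitude may be off by as much as 1e-05°.
One degree of longitude at 81.2435° is 111000 × cos 81.2435° ≈ 111000 × 0.1522 = 16898.1 m.
East–west error: 1e-05° × 16898.1 m/° ≈ 0.168981 m.
That is 0.168981 m = 16.898 cm.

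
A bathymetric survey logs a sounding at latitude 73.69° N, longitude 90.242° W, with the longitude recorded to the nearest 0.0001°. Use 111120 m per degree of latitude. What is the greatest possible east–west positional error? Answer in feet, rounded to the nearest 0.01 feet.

5.12 feet

Rounding to 4 decimal places leaves the longitude within ±5e-05° of the true value.
Parallels shrink by cos φ, so at 73.69° a degree of longitude is 111120 × 0.2808 ≈ 31206.3 m.
Maximum E–W displacement: 5e-05 × 31206.3 = 1.56031 m.
Converting: 1.56031 m × 3.2808 ft/m ≈ 5.1191 ft.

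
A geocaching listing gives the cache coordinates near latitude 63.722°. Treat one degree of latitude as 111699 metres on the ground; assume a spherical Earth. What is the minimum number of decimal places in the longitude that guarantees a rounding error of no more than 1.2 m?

5

At 63.722° one degree of longitude covers 111699 × cos 63.722° ≈ 111699 × 0.4427 ≈ 49452.2 m.
N decimal places → at most half a unit in the last place, 0.5 × 10⁻ᴺ° = 49452.2/2 × 10⁻ᴺ m.
Setting 24726.1 × 10⁻ᴺ ≤ 1.2 gives 10ᴺ ≥ 2.061e+04, i.e. N ≥ 4.31.
So 5 decimal places suffice (0.247 m); 4 would allow up to 2.47 m.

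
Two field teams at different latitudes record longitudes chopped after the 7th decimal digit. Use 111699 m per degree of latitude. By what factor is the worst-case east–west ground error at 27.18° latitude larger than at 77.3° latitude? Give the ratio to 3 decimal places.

Truncating at 7 decimal places can drop up to a full unit in the last place, so the longitude may be off by as much as 1e-07°.
At 27.18°: 1e-07° × 111699 × cos 27.18° = 1e-07 × 111699 × 0.8896 ≈ 0.0099365 m.
At 77.3°: 1e-07° × 111699 × cos 77.3° = 1e-07 × 111699 × 0.2198 ≈ 0.0024557 m.
Ratio: 0.0099365 / 0.0024557 = cos 27.18° / cos 77.3° ≈ 4.0464.

4.046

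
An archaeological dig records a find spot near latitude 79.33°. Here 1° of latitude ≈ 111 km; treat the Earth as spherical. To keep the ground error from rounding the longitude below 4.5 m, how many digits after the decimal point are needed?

4 decimal places

At 79.33° one degree of longitude covers 111000 × cos 79.33° ≈ 111000 × 0.1852 ≈ 20551.9 m.
Rounding to N decimal places gives at most 0.5 × 10⁻ᴺ degrees of error, i.e. 0.5 × 10⁻ᴺ × 20551.9 m.
Setting 10275.9 × 10⁻ᴺ ≤ 4.5 gives 10ᴺ ≥ 2284, i.e. N ≥ 3.36.
So 4 decimal places suffice (1.03 m); 3 would allow up to 10.3 m.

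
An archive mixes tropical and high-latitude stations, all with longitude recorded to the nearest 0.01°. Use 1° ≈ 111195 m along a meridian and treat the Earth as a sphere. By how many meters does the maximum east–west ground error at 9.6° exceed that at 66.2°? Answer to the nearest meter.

324 meters

Rounding to 2 decimal places leaves the longitude within ±0.005° of the true value.
At 9.6°: 0.005° × 111195 × cos 9.6° = 0.005 × 111195 × 0.9860 ≈ 548.19 m.
At 66.2°: 0.005° × 111195 × cos 66.2° = 0.005 × 111195 × 0.4035 ≈ 224.36 m.
Difference: 548.19 − 224.36 = 323.83 m.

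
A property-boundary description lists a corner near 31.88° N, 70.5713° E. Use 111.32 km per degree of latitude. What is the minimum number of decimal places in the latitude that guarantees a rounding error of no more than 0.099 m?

One degree of latitude covers 111320 m.
N decimal places → at most half a unit in the last place, 0.5 × 10⁻ᴺ° = 111320/2 × 10⁻ᴺ m.
Setting 55660 × 10⁻ᴺ ≤ 0.099 gives 10ᴺ ≥ 5.622e+05, i.e. N ≥ 5.75.
N = 5 would give 0.557 m (too coarse); N = 6 gives 0.0557 m ≤ 0.099 m.

6 decimal places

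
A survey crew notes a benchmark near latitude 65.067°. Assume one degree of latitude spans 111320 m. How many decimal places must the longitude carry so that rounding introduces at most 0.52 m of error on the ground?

At 65.067° one degree of longitude covers 111320 × cos 65.067° ≈ 111320 × 0.4216 ≈ 46927.9 m.
Rounding to N decimal places gives at most 0.5 × 10⁻ᴺ degrees of error, i.e. 0.5 × 10⁻ᴺ × 46927.9 m.
Need 0.5 × 46927.9 × 10⁻ᴺ ≤ 0.52 → 10⁻ᴺ ≤ 2.216e-05, so N ≥ 4.65.
So 5 decimal places suffice (0.235 m); 4 would allow up to 2.35 m.

5 decimal places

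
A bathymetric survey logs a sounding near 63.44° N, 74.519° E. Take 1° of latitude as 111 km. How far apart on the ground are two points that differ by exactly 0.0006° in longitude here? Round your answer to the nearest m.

30 m

One degree of longitude here spans 111000 × cos 63.44° = 111000 × 0.4471 ≈ 49632 m; 0.0006° of that is 29.7792 m.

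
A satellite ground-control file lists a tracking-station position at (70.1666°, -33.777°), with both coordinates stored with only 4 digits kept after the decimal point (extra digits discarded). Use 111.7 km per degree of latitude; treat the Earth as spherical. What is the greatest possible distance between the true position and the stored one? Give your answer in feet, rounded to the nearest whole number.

Truncating at 4 decimal places can drop up to a full unit in the last place, so each coordinate may be off by as much as 0.0001°.
North–south component: 0.0001° × 111700 = 11.17 m.
E–W at 70.1666°: 0.0001° × 111700 × cos 70.1666° = 0.0001 × 111700 × 0.3393 ≈ 3.78983 m.
Combining orthogonally: (11.17² + 3.78983²)^½ ≈ 11.7954 m.
In feet: 11.7954 m ÷ 0.3048 ≈ 38.699 ft.

39 feet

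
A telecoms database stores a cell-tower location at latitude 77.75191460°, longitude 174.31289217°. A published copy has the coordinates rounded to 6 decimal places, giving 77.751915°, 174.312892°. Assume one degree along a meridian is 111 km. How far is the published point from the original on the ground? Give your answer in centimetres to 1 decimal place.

4.5 centimetres

Δlat = 77.75191460 − 77.751915 = -0.00000040°; Δlon = 174.31289217 − 174.312892 = +0.00000017°.
N–S: -0.00000040° × 111000 m/° = -0.0444 m.
E–W at 77.7519°: 0.00000017° × 111000 × cos 77.7519° = 0.00000017 × 111000 × 0.2121 ≈ 0.00400318 m.
Hypotenuse of the two orthogonal shifts: √(0.0444² + 0.00400318²) = 0.0445801 m.
That is 0.0445801 m = 4.458 cm.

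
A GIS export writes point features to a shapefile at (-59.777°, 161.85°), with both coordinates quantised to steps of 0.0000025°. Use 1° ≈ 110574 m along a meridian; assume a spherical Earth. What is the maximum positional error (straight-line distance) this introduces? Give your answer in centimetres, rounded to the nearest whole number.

15 centimetres

With a 0.0000025° grid the true value lies within half a step, ±0.0000025°/2 = ±1.25e-06°, of the stored one.
Latitude error → 1.25e-06 × 110574 = 0.138217 m along the meridian.
Longitude error → 1.25e-06 × 110574 × cos 59.777° = 1.25e-06 × 110574 × 0.5034 ≈ 0.0695741 m.
The two errors are perpendicular, so the maximum displacement is √(0.138217² + 0.0695741²) ≈ 0.154741 m.
That is 0.154741 m = 15.474 cm.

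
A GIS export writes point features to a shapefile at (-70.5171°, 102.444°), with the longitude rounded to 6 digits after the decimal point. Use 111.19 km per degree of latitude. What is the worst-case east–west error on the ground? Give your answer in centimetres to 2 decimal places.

Rounding to 6 decimal places leaves the longitude within ±5e-07° of the true value.
One degree of longitude at 70.5171° is 111190 × cos 70.5171° ≈ 111190 × 0.3335 = 37084.7 m.
Maximum E–W displacement: 5e-07 × 37084.7 = 0.0185424 m.
That is 0.0185424 m = 1.8542 cm.

1.85 centimetres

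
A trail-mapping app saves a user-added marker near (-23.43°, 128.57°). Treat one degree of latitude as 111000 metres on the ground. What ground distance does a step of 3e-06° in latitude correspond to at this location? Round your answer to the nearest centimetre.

Along a meridian 3e-06° is 3e-06 × 111000 = 0.333 m.
That is 0.333 m = 33.3 cm.

33 centimetres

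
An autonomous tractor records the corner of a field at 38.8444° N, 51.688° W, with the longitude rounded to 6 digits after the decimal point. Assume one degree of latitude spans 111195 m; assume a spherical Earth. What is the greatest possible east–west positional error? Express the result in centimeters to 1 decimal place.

Rounding to 6 decimal places leaves the longitude within ±5e-07° of the true value.
At latitude 38.8444° a degree of longitude spans 111195 m × cos 38.8444° = 111195 × 0.7789 ≈ 86604.5 m.
East–west error: 5e-07° × 86604.5 m/° ≈ 0.0433022 m.
That is 0.0433022 m = 4.3302 cm.

4.3 centimeters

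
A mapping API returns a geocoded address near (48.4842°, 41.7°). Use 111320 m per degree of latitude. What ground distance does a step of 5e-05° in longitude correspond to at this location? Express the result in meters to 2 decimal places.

3.69 meters

5e-05° of longitude at 48.4842° is 5e-05 × 111320 × cos 48.4842° ≈ 5e-05 × 73785.9 = 3.68929 m.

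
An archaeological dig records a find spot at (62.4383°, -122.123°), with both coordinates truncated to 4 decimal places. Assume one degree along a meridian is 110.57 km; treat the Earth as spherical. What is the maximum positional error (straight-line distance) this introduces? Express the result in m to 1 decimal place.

Truncating at 4 decimal places can drop up to a full unit in the last place, so each coordinate may be off by as much as 0.0001°.
Latitude error → 0.0001 × 110570 = 11.057 m along the meridian.
E–W at 62.4383°: 0.0001° × 110570 × cos 62.4383° = 0.0001 × 110570 × 0.4627 ≈ 5.11611 m.
Combining orthogonally: (11.057² + 5.11611²)^½ ≈ 12.1833 m.

12.2 m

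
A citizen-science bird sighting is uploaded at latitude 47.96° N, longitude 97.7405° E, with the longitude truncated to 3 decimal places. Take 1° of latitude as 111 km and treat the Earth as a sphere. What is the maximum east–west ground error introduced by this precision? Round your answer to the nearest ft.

Truncating at 3 decimal places can drop up to a full unit in the last place, so the longitude may be off by as much as 0.001°.
One degree of longitude at 47.96° is 111000 × cos 47.96° ≈ 111000 × 0.6696 = 74331.1 m.
So at most 0.001° × 74331.1 ≈ 74.3311 m east–west.
In feet: 74.3311 m ÷ 0.3048 ≈ 243.87 ft.

244 ft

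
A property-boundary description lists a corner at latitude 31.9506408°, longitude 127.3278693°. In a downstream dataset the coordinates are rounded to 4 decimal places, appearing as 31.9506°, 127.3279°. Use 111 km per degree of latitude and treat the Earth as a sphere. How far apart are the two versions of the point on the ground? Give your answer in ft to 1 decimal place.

17.6 ft

Δlat = 31.9506408 − 31.9506 = +0.0000408°; Δlon = 127.3278693 − 127.3279 = -0.0000307°.
North–south shift: 0.0000408 × 111000 = 4.5288 m.
E–W at 31.9506°: -0.0000307° × 111000 × cos 31.9506° = -0.0000307 × 111000 × 0.8485 ≈ -2.89145 m.
Distance: √(4.5288² + 2.89145²) ≈ 5.37313 m.
In feet: 5.37313 m ÷ 0.3048 ≈ 17.628 ft.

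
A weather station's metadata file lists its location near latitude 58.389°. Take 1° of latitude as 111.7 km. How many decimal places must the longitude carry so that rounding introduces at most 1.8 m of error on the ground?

At 58.389° one degree of longitude covers 111700 × cos 58.389° ≈ 111700 × 0.5241 ≈ 58547.5 m.
With N decimal places the half-ulp bound is 0.5·10⁻ᴺ°, or 0.5·10⁻ᴺ × 58547.5 m on the ground.
Need 0.5 × 58547.5 × 10⁻ᴺ ≤ 1.8 → 10⁻ᴺ ≤ 6.149e-05, so N ≥ 4.21.
At 4 places the error can reach 2.93 m, but 5 places keeps it to 0.293 m.

5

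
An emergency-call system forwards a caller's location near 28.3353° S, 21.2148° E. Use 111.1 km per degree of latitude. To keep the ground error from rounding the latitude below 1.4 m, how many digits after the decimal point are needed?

5 decimal places

One degree of latitude covers 111100 m.
N decimal places → at most half a unit in the last place, 0.5 × 10⁻ᴺ° = 111100/2 × 10⁻ᴺ m.
Setting 55550 × 10⁻ᴺ ≤ 1.4 gives 10ᴺ ≥ 3.968e+04, i.e. N ≥ 4.60.
So 5 decimal places suffice (0.555 m); 4 would allow up to 5.56 m.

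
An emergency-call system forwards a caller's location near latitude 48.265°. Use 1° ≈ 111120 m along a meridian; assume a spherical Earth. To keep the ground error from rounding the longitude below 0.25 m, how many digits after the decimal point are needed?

6

At 48.265° one degree of longitude covers 111120 × cos 48.265° ≈ 111120 × 0.6657 ≈ 73971.1 m.
Rounding to N decimal places gives at most 0.5 × 10⁻ᴺ degrees of error, i.e. 0.5 × 10⁻ᴺ × 73971.1 m.
Need 0.5 × 73971.1 × 10⁻ᴺ ≤ 0.25 → 10⁻ᴺ ≤ 6.759e-06, so N ≥ 5.17.
So 6 decimal places suffice (0.037 m); 5 would allow up to 0.37 m.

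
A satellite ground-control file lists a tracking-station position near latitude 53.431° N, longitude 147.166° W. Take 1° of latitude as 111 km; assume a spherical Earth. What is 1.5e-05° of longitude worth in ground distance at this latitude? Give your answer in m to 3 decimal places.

0.992 m

One degree of longitude here spans 111000 × cos 53.431° = 111000 × 0.5958 ≈ 66132.7 m; 1.5e-05° of that is 0.991991 m.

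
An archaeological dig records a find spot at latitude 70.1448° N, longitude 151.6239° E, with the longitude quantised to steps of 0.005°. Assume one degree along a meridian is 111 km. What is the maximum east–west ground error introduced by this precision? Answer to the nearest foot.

309 feet

With a 0.005° grid the true value lies within half a step, ±0.005°/2 = ±0.0025°, of the stored one.
Parallels shrink by cos φ, so at 70.1448° a degree of longitude is 111000 × 0.3396 ≈ 37700.5 m.
Maximum E–W displacement: 0.0025 × 37700.5 = 94.2513 m.
Converting: 94.2513 m × 3.2808 ft/m ≈ 309.22 ft.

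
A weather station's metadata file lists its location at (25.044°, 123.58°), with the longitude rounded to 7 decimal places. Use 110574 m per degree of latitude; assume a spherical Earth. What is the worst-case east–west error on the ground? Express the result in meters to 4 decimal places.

Rounding to 7 decimal places leaves the longitude within ±5e-08° of the true value.
Parallels shrink by cos φ, so at 25.044° a degree of longitude is 110574 × 0.9060 ≈ 100178 m.
Maximum E–W displacement: 5e-08 × 100178 = 0.00500891 m.

0.0050 meters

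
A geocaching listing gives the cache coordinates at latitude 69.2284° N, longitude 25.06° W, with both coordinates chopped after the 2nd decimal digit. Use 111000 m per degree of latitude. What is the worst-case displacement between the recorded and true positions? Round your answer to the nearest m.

Truncating at 2 decimal places can drop up to a full unit in the last place, so each coordinate may be off by as much as 0.01°.
North–south component: 0.01° × 111000 = 1110 m.
Longitude error → 0.01 × 111000 × cos 69.2284° = 0.01 × 111000 × 0.3546 ≈ 393.654 m.
Worst case both components are at the extreme and orthogonal: √(1110² + 393.654²) ≈ 1177.74 m.

1178 m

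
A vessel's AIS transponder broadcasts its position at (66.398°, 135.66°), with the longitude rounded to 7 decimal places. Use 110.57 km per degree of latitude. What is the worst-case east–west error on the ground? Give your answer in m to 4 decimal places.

0.0022 m

Rounding to 7 decimal places leaves the longitude within ±5e-08° of the true value.
At latitude 66.398° a degree of longitude spans 110570 m × cos 66.398° = 110570 × 0.4004 ≈ 44270.1 m.
So at most 5e-08° × 44270.1 ≈ 0.00221351 m east–west.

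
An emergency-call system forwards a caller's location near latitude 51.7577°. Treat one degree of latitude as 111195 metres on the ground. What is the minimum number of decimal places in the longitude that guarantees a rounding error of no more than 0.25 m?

At 51.7577° one degree of longitude covers 111195 × cos 51.7577° ≈ 111195 × 0.6190 ≈ 68828.4 m.
Rounding to N decimal places gives at most 0.5 × 10⁻ᴺ degrees of error, i.e. 0.5 × 10⁻ᴺ × 68828.4 m.
Setting 34414.2 × 10⁻ᴺ ≤ 0.25 gives 10ᴺ ≥ 1.377e+05, i.e. N ≥ 5.14.
At 5 places the error can reach 0.344 m, but 6 places keeps it to 0.0344 m.

6 decimal places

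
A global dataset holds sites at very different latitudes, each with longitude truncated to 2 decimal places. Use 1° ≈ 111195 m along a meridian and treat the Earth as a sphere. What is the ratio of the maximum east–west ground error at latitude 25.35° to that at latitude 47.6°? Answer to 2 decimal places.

Truncating at 2 decimal places can drop up to a full unit in the last place, so the longitude may be off by as much as 0.01°.
At 25.35°: 0.01° × 111195 × cos 25.35° = 0.01 × 111195 × 0.9037 ≈ 1004.9 m.
At 47.6°: 0.01° × 111195 × cos 47.6° = 0.01 × 111195 × 0.6743 ≈ 749.79 m.
The ratio reduces to cos 25.35° / cos 47.6° = 0.9037/0.6743 ≈ 1.3402.

1.34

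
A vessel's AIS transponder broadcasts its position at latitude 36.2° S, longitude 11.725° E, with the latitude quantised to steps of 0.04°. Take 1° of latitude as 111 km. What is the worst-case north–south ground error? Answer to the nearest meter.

2220 meters

With a 0.04° grid the true value lies within half a step, ±0.04°/2 = ±0.02°, of the stored one.
North–south distance: 0.02° × 111000 m/° = 2220 m.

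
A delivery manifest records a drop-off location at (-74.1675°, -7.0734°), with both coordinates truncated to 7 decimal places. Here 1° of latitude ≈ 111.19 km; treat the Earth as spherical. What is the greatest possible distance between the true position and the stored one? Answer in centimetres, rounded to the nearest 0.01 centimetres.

1.15 centimetres

Truncating at 7 decimal places can drop up to a full unit in the last place, so each coordinate may be off by as much as 1e-07°.
N–S: 1e-07° × 111190 m/° = 0.011119 m.
E–W at 74.1675°: 1e-07° × 111190 × cos 74.1675° = 1e-07 × 111190 × 0.2728 ≈ 0.00303355 m.
Combining orthogonally: (0.011119² + 0.00303355²)^½ ≈ 0.0115254 m.
That is 0.0115254 m = 1.1525 cm.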